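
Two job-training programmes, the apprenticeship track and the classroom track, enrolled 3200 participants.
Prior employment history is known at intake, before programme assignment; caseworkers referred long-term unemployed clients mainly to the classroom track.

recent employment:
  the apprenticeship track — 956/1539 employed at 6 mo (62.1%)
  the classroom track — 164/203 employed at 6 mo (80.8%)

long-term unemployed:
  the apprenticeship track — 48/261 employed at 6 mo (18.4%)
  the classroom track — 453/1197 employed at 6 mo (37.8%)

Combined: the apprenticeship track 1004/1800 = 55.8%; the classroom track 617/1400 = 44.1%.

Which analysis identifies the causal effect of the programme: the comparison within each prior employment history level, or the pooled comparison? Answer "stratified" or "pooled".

Prior employment history differs across programmes for reasons unrelated to any effect of the programme itself, and it separately predicts the outcome — a classic confounder. We must compare within prior employment history levels.
Within each level — recent employment: 62.1% vs 80.8%; long-term unemployed: 18.4% vs 37.8% — the classroom track is higher every time.

stratified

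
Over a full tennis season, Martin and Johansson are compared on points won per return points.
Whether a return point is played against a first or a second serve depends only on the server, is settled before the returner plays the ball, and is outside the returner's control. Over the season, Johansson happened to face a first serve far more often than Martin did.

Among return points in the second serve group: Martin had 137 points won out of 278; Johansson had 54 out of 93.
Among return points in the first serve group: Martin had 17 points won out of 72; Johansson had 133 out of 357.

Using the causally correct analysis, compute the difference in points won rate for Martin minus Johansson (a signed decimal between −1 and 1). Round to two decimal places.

-0.11

Nothing the player does changes serve type; the imbalance is an allocation artefact. With serve type also predicting the outcome, the pooled figure is confounded, and the within-stratum comparison is the causal one.
Adjusting over the population distribution of serve type: 0.464·(0.493−0.581) + 0.536·(0.236−0.373) = -0.114.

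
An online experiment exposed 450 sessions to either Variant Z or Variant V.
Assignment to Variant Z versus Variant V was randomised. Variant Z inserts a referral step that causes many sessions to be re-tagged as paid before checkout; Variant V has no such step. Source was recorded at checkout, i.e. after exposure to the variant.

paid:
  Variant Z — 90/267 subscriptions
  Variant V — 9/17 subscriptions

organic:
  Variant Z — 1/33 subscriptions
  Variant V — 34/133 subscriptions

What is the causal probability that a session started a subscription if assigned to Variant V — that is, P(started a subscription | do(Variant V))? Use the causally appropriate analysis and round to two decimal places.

Traffic source lies on the pathway variant → traffic source → outcome, so adjusting for it blocks the indirect effect. For the total causal effect of variant, use the unadjusted pooled rates.
So P(outcome | do(Variant V)) is just the pooled rate for Variant V: 43/150 = 0.287.

0.29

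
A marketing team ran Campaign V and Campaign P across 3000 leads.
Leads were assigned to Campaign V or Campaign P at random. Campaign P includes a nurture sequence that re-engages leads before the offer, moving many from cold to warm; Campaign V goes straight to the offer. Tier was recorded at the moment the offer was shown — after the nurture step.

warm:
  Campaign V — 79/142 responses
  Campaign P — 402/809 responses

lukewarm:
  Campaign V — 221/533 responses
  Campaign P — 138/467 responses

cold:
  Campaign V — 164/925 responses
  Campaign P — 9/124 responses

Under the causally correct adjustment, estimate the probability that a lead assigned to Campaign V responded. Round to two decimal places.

0.29

The distribution of engagement tier is itself part of what the campaign does — it is an intermediate outcome. Holding it fixed would remove that part of the effect; the total effect is the pooled difference.
So P(outcome | do(Campaign V)) is just the pooled rate for Campaign V: 464/1600 = 0.290.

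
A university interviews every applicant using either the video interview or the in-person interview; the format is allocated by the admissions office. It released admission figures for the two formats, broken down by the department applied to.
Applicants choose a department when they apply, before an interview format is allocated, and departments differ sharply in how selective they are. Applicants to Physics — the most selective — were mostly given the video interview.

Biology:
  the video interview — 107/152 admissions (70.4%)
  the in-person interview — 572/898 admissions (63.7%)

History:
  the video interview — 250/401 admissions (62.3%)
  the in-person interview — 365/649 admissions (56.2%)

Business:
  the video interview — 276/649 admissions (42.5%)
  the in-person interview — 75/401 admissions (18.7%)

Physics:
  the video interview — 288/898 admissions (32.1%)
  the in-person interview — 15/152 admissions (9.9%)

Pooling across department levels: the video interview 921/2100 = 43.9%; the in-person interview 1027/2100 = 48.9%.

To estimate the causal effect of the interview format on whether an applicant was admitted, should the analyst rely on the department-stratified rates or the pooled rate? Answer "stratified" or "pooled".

Nothing the interview format does changes department; the imbalance is an allocation artefact. With department also predicting the outcome, the pooled figure is confounded, and the within-stratum comparison is the causal one.
Within each level — Biology: 70.4% vs 63.7%; History: 62.3% vs 56.2%; Business: 42.5% vs 18.7%; Physics: 32.1% vs 9.9% — the video interview is higher every time.

stratified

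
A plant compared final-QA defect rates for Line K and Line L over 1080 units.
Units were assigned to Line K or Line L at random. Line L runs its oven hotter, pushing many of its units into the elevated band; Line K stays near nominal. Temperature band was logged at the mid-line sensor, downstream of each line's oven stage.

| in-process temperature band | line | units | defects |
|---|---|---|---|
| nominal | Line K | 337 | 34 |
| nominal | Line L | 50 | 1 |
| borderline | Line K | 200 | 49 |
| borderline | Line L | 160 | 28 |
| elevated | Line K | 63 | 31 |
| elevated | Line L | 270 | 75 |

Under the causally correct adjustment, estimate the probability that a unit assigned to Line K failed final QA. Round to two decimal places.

0.19

In-process temperature band is recorded after the line and is itself shifted by it — it sits on the causal path from line to outcome. Conditioning on a mediator would strip out part of the effect we want; the pooled comparison gives the total causal effect.
So P(outcome | do(Line K)) is just the pooled rate for Line K: 114/600 = 0.190.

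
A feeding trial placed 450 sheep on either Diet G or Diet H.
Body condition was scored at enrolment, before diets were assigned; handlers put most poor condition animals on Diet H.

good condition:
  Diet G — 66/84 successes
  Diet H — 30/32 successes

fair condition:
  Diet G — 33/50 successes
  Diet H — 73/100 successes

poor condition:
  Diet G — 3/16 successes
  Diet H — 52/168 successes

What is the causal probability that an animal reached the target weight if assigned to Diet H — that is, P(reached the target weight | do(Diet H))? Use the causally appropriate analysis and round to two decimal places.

0.61

Starting body condition satisfies the back-door criterion: it is not a descendant of the diet, and it blocks the spurious path from diet to outcome. Adjusting for it (i.e., using the within-starting body condition rates) gives the causal effect.
Standardising Diet H to the population starting body condition mix: 0.258·30/32 + 0.333·73/100 + 0.409·52/168 = 0.612.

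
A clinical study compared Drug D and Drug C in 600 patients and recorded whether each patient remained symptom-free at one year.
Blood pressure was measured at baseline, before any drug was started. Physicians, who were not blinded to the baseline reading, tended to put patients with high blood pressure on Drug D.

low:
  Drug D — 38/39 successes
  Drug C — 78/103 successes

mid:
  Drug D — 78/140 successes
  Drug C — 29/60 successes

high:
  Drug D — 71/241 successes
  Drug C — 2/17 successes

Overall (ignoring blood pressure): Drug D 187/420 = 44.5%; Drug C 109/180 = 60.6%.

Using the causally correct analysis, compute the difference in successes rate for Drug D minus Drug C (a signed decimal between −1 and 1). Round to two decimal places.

The stratified and pooled comparisons disagree (Drug D wins within each blood pressure; Drug C wins overall), so the answer turns on the causal role of blood pressure.
Here blood pressure is a common cause — it drives both which drug a case falls under and the outcome. The crude comparison mixes populations; the stratum-specific rates are the causally relevant ones.
Adjusting over the population distribution of blood pressure: 0.237·(0.974−0.757) + 0.333·(0.557−0.483) + 0.430·(0.295−0.118) = +0.152.

+0.15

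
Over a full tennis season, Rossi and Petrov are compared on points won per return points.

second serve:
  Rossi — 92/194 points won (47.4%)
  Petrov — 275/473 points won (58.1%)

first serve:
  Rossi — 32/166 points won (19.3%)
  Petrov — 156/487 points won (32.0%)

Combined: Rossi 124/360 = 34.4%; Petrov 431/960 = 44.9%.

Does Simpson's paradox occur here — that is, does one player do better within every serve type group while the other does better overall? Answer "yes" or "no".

no

Within each serve type level (second serve 47.4% vs 58.1%; first serve 19.3% vs 32.0%), Petrov has the higher rate every time. Pooled: 34.4% vs 44.9% — Petrov has the higher rate overall. They agree.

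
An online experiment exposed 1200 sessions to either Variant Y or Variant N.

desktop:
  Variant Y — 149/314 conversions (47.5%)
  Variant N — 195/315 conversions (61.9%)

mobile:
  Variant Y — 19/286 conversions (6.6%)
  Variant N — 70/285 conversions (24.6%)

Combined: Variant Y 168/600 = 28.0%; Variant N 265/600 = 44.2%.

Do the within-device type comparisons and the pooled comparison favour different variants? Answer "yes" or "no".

Within each device type level (desktop 47.5% vs 61.9%; mobile 6.6% vs 24.6%), Variant N has the higher rate every time. Pooled: 28.0% vs 44.2% — Variant N has the higher rate overall. They agree.

no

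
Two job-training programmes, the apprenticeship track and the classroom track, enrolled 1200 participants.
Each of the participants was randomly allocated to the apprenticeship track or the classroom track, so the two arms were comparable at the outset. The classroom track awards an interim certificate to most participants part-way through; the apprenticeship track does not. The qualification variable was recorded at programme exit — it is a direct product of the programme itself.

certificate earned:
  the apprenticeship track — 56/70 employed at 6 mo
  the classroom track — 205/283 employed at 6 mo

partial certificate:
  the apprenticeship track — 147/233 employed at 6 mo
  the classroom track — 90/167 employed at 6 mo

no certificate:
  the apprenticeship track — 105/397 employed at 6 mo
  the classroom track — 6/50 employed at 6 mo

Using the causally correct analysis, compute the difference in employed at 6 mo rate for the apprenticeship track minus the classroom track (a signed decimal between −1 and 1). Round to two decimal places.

The distribution of qualification attained during the programme is itself part of what the programme does — it is an intermediate outcome. Holding it fixed would remove that part of the effect; the total effect is the pooled difference.
The causal difference is the pooled difference: 0.440 − 0.602 = -0.162.

-0.16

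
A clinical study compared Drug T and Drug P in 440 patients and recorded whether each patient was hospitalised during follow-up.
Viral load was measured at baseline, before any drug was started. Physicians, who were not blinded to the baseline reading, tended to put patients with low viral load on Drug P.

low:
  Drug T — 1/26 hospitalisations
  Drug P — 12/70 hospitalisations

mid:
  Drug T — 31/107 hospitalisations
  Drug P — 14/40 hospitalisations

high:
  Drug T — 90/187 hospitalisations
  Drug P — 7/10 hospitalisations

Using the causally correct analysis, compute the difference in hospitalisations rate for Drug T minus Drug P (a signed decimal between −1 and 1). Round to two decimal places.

Drug T is lower inside every viral load stratum but Drug P is lower in aggregate. Whether to stratify depends on how viral load relates to the drug.
Viral load satisfies the back-door criterion: it is not a descendant of the drug, and it blocks the spurious path from drug to outcome. Adjusting for it (i.e., using the within-viral load rates) gives the causal effect.
Adjusting over the population distribution of viral load: 0.218·(0.038−0.171) + 0.334·(0.290−0.350) + 0.448·(0.481−0.700) = -0.147.

-0.15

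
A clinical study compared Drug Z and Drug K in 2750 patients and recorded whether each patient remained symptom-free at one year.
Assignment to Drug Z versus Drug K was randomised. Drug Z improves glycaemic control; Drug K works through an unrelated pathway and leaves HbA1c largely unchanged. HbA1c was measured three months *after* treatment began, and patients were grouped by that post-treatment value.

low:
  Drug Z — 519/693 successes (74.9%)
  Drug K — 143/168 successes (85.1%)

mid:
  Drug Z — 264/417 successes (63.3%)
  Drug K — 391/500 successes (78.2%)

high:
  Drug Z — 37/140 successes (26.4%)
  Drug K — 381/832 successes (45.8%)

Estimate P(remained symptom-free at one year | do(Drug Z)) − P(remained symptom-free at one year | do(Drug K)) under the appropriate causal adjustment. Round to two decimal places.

+0.05

HbA1c lies on the pathway drug → HbA1c → outcome, so adjusting for it blocks the indirect effect. For the total causal effect of drug, use the unadjusted pooled rates.
The causal difference is the pooled difference: 0.656 − 0.610 = +0.046.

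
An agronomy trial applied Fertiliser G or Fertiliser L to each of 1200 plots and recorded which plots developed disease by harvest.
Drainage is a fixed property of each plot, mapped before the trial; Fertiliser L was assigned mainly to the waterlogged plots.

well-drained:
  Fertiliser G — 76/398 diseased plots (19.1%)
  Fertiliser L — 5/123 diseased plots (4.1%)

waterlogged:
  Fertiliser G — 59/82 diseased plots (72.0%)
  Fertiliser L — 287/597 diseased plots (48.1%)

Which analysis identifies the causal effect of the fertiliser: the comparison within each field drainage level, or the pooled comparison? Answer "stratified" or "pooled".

Field drainage is set before the fertiliser has any effect — it is not caused by the fertiliser — and it independently drives the outcome. That makes it a confounder, so the causal comparison is within field drainage levels.
Within each level — well-drained: 19.1% vs 4.1%; waterlogged: 72.0% vs 48.1% — Fertiliser L is lower every time.

stratified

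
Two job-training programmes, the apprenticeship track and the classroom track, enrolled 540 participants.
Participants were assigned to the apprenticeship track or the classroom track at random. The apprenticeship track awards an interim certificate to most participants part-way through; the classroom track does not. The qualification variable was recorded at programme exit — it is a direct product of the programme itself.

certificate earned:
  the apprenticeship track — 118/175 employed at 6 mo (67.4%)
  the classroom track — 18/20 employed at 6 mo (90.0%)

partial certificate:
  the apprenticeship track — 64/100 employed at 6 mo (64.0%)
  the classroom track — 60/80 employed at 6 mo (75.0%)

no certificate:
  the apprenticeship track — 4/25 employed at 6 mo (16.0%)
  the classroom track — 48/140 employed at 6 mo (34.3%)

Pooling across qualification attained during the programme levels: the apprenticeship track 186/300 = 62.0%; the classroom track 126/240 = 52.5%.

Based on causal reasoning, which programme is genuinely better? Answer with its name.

the apprenticeship track

Qualification attained during the programme here is a post-treatment variable shaped by the programme; conditioning on it would introduce bias rather than remove it. The overall comparison is the causal one.
Pooled: the apprenticeship track 62.0% vs the classroom track 52.5%; the apprenticeship track is higher overall.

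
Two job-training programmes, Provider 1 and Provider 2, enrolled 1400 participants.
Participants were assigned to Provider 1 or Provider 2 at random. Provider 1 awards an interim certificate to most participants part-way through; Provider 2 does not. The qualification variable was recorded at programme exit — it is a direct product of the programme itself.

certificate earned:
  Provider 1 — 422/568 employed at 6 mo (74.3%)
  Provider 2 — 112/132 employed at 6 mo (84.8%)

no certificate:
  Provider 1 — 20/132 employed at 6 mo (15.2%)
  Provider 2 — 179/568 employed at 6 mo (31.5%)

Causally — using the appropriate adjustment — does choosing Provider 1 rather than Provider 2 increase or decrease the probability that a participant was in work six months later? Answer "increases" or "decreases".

Qualification attained during the programme lies on the pathway programme → qualification attained during the programme → outcome, so adjusting for it blocks the indirect effect. For the total causal effect of programme, use the unadjusted pooled rates.
Pooled: Provider 1 63.1% vs Provider 2 41.6%; Provider 1 is higher overall.

increases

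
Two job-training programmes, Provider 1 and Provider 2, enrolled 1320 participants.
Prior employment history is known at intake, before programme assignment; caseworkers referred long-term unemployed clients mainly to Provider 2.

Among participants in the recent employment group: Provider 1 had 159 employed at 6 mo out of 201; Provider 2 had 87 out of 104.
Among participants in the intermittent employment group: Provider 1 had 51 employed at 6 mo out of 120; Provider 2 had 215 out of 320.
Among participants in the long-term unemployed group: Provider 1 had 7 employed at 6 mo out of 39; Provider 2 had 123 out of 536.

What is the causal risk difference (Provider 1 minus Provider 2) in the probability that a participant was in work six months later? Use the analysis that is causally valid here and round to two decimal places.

Within every prior employment history level Provider 2 has the higher rate, yet pooled Provider 1 does — Simpson's reversal.
Here prior employment history is a common cause — it drives both which programme a case falls under and the outcome. The crude comparison mixes populations; the stratum-specific rates are the causally relevant ones.
Adjusting over the population distribution of prior employment history: 0.231·(0.791−0.837) + 0.333·(0.425−0.672) + 0.436·(0.179−0.229) = -0.115.

-0.11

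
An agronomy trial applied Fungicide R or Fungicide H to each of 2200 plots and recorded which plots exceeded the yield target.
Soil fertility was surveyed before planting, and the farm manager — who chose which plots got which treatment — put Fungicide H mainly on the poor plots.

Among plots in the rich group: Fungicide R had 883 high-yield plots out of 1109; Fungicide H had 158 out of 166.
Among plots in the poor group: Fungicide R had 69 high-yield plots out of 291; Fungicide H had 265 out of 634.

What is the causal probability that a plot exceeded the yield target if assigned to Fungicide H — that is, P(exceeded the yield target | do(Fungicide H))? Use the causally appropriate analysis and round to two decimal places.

Soil fertility differs across fungicides for reasons unrelated to any effect of the fungicide itself, and it separately predicts the outcome — a classic confounder. We must compare within soil fertility levels.
Standardising Fungicide H to the population soil fertility mix: 0.580·158/166 + 0.420·265/634 = 0.727.

0.73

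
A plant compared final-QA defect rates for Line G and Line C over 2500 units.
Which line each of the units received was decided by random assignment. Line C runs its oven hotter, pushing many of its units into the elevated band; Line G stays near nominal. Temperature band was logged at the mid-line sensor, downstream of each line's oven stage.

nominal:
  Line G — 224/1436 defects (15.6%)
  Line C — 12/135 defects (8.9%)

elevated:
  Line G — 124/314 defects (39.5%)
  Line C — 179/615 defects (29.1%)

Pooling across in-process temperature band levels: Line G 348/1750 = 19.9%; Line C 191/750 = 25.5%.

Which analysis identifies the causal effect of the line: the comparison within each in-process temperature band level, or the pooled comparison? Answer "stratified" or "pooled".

pooled

Within every in-process temperature band level Line C has the lower rate, yet pooled Line G does — Simpson's reversal.
In-process temperature band is recorded after the line and is itself shifted by it — it sits on the causal path from line to outcome. Conditioning on a mediator would strip out part of the effect we want; the pooled comparison gives the total causal effect.
Pooled: Line G 19.9% vs Line C 25.5%; Line G is lower overall.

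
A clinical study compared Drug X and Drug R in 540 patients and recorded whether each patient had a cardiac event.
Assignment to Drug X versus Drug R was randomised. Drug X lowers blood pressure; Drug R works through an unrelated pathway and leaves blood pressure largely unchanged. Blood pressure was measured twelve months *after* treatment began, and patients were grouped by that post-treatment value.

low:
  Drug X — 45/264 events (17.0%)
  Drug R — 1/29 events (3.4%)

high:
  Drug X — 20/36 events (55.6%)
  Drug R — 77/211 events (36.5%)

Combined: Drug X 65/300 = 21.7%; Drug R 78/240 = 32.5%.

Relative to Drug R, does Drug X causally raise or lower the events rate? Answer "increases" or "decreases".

decreases

The distribution of blood pressure is itself part of what the drug does — it is an intermediate outcome. Holding it fixed would remove that part of the effect; the total effect is the pooled difference.
Pooled: Drug X 21.7% vs Drug R 32.5%; Drug X is lower overall.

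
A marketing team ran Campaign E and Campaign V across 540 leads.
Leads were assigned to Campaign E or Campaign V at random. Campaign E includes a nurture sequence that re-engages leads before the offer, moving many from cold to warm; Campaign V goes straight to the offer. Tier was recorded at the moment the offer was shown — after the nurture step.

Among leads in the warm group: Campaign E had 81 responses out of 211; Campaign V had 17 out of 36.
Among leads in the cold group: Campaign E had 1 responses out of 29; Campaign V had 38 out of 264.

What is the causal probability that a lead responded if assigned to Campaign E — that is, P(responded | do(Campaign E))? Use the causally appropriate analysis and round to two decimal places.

Engagement tier here is a post-treatment variable shaped by the campaign; conditioning on it would introduce bias rather than remove it. The overall comparison is the causal one.
So P(outcome | do(Campaign E)) is just the pooled rate for Campaign E: 82/240 = 0.342.

0.34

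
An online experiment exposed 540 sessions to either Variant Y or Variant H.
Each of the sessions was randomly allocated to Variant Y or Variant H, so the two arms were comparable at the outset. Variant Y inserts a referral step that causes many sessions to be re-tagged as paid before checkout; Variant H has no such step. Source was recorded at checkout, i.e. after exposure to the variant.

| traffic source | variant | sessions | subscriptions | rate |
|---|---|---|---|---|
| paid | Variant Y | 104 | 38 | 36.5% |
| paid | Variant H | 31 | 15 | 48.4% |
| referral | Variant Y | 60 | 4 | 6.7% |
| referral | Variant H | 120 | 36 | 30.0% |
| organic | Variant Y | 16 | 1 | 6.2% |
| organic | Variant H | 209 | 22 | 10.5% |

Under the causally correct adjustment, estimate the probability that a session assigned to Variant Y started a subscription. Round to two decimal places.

The traffic source-specific comparison favours Variant H throughout, but the pooled figures favour Variant Y. The question is whether to condition on traffic source.
The distribution of traffic source is itself part of what the variant does — it is an intermediate outcome. Holding it fixed would remove that part of the effect; the total effect is the pooled difference.
So P(outcome | do(Variant Y)) is just the pooled rate for Variant Y: 43/180 = 0.239.

0.24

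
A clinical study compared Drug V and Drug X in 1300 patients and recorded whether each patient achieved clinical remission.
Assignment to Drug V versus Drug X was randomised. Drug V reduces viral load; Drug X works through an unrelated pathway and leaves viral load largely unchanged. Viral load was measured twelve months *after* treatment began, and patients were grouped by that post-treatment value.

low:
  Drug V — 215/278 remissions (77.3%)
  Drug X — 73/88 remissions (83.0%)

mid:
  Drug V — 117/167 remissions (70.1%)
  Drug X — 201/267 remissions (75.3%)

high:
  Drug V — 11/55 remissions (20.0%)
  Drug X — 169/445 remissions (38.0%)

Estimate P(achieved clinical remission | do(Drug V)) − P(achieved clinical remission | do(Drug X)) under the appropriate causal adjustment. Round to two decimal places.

Viral load is downstream of the drug. One should not condition on a consequence of treatment, so the overall rates are the right comparison.
The causal difference is the pooled difference: 0.686 − 0.554 = +0.132.

+0.13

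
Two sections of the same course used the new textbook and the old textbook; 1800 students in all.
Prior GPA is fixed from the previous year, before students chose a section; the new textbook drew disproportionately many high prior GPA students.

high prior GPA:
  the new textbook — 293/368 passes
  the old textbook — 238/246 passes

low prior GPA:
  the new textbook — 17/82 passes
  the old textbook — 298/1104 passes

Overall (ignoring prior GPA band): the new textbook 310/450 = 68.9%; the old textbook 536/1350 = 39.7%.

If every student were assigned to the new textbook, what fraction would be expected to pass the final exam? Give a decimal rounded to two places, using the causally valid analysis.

0.41

The prior GPA band-specific comparison favours the old textbook throughout, but the pooled figures favour the new textbook. The question is whether to condition on prior GPA band.
Prior GPA band is set before the teaching method has any effect — it is not caused by the teaching method — and it independently drives the outcome. That makes it a confounder, so the causal comparison is within prior GPA band levels.
Standardising the new textbook to the population prior GPA band mix: 0.341·293/368 + 0.659·17/82 = 0.408.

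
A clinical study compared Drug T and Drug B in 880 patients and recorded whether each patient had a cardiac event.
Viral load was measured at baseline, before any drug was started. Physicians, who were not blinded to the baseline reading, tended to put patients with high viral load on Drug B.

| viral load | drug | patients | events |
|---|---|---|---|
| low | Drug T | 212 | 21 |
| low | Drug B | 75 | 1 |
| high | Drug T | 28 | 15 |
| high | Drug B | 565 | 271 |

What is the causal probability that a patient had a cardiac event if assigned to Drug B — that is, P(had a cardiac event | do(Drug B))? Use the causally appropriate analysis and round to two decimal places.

0.33

Drug B is lower inside every viral load stratum but Drug T is lower in aggregate. Whether to stratify depends on how viral load relates to the drug.
Since viral load is a pre-existing factor (not a product of the drug) and it affects the outcome on its own, it is a confounder. The stratified rates, not the pooled rate, identify the causal effect.
Standardising Drug B to the population viral load mix: 0.326·1/75 + 0.674·271/565 = 0.328.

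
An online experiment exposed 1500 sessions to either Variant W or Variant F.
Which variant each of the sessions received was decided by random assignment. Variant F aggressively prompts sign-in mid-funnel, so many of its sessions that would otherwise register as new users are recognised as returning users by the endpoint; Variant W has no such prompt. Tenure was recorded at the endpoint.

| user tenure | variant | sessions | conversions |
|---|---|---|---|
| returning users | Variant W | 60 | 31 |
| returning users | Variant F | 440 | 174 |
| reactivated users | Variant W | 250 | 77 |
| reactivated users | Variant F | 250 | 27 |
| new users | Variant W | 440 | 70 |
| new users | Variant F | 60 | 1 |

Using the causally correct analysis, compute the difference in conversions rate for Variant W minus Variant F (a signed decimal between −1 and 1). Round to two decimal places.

The stratified and pooled comparisons disagree (Variant W wins within each user tenure; Variant F wins overall), so the answer turns on the causal role of user tenure.
User tenure is recorded after the variant and is itself shifted by it — it sits on the causal path from variant to outcome. Conditioning on a mediator would strip out part of the effect we want; the pooled comparison gives the total causal effect.
The causal difference is the pooled difference: 0.237 − 0.269 = -0.032.

-0.03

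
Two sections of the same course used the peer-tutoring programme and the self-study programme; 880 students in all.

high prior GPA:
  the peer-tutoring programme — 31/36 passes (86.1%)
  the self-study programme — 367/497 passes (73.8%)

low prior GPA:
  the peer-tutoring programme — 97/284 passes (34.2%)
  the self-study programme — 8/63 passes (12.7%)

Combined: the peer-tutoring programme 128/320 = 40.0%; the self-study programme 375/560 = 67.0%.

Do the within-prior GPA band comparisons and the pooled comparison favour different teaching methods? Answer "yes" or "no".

Within each prior GPA band level (high prior GPA 86.1% vs 73.8%; low prior GPA 34.2% vs 12.7%), the peer-tutoring programme has the higher rate every time. Pooled: 40.0% vs 67.0% — the self-study programme has the higher rate overall. The two comparisons disagree.

yes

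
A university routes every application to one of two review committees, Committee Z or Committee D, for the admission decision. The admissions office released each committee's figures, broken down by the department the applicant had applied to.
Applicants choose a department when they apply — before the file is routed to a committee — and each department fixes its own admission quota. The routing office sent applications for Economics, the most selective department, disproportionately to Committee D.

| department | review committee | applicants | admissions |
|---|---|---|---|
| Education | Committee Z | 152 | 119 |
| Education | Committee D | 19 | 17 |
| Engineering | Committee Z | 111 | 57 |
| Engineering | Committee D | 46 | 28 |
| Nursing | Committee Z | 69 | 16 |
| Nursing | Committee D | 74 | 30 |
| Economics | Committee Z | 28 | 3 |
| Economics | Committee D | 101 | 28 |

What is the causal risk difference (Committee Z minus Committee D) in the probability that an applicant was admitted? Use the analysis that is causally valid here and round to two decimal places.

-0.13

Committee D is higher inside every department stratum but Committee Z is higher in aggregate. Whether to stratify depends on how department relates to the review committee.
Department differs across review committees for reasons unrelated to any effect of the review committee itself, and it separately predicts the outcome — a classic confounder. We must compare within department levels.
Adjusting over the population distribution of department: 0.285·(0.783−0.895) + 0.262·(0.514−0.609) + 0.238·(0.232−0.405) + 0.215·(0.107−0.277) = -0.135.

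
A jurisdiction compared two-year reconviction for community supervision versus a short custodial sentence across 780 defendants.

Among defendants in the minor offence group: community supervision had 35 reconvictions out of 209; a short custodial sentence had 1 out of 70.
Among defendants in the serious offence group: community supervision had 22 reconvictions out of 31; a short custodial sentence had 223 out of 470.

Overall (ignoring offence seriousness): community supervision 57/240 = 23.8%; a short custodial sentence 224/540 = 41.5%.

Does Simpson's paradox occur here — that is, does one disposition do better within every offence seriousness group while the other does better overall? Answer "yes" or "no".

Within each offence seriousness level (minor offence 16.7% vs 1.4%; serious offence 71.0% vs 47.4%), a short custodial sentence has the lower rate every time. Pooled: 23.8% vs 41.5% — community supervision has the lower rate overall. The two comparisons disagree.

yes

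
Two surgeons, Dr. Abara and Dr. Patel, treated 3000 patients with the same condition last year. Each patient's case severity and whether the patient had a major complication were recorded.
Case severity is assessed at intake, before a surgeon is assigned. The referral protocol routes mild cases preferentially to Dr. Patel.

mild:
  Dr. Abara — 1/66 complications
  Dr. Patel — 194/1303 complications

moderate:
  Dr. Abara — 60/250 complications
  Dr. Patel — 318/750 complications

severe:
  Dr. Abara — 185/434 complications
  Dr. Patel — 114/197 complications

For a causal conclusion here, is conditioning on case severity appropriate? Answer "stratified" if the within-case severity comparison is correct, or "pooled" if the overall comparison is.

stratified

The imbalance in case severity arose from how patients were allocated, not from anything the surgeon did; and case severity independently affects the outcome. The pooled gap is confounded — condition on case severity.
Within each level — mild: 1.5% vs 14.9%; moderate: 24.0% vs 42.4%; severe: 42.6% vs 57.9% — Dr. Abara is lower every time.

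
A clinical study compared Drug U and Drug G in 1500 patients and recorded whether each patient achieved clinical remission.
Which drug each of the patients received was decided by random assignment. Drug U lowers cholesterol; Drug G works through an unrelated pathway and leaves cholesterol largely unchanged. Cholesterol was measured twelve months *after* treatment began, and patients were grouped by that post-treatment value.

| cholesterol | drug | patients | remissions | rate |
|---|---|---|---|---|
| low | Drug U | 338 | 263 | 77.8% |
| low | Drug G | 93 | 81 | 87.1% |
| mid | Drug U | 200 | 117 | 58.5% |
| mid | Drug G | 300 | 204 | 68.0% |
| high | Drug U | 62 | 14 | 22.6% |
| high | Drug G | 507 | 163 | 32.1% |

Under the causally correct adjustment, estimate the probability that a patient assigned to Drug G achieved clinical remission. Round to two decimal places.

The stratified and pooled comparisons disagree (Drug G wins within each cholesterol; Drug U wins overall), so the answer turns on the causal role of cholesterol.
Stratifying would compare drugs among patients the drugs themselves sorted into cholesterol groups — a form of selection on an intermediate. The unconditioned pooled rates give the total causal effect.
So P(outcome | do(Drug G)) is just the pooled rate for Drug G: 448/900 = 0.498.

0.50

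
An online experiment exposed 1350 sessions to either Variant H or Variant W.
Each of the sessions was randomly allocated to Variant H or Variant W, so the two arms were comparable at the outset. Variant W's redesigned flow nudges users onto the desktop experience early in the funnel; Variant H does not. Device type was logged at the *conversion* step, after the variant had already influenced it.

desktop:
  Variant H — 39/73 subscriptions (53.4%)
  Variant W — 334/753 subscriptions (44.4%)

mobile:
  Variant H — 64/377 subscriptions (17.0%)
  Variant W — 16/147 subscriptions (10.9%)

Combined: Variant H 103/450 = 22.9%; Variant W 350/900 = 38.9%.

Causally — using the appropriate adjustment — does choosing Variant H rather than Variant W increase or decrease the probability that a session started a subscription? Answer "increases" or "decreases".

Variant H is higher inside every device type stratum but Variant W is higher in aggregate. Whether to stratify depends on how device type relates to the variant.
Stratifying would compare variants among sessions the variants themselves sorted into device type groups — a form of selection on an intermediate. The unconditioned pooled rates give the total causal effect.
Pooled: Variant H 22.9% vs Variant W 38.9%; Variant W is higher overall.

decreases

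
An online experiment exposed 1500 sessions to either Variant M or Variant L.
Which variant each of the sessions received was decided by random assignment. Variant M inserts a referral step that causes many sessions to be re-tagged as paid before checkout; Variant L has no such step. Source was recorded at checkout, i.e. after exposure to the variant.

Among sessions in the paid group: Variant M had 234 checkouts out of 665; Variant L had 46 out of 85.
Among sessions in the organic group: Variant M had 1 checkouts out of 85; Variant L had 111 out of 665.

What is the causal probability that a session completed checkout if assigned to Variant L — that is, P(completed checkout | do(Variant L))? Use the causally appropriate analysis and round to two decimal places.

Within every traffic source level Variant L has the higher rate, yet pooled Variant M does — Simpson's reversal.
Stratifying would compare variants among sessions the variants themselves sorted into traffic source groups — a form of selection on an intermediate. The unconditioned pooled rates give the total causal effect.
So P(outcome | do(Variant L)) is just the pooled rate for Variant L: 157/750 = 0.209.

0.21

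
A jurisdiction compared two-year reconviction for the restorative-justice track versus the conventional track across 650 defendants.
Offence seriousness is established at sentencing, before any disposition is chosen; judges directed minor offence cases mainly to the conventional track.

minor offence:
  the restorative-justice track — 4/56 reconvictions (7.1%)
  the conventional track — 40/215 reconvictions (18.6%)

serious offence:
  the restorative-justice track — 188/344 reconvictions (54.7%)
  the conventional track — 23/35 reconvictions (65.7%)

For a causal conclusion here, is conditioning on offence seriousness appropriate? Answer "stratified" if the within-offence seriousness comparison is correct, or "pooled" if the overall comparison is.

Offence seriousness is set before the disposition has any effect — it is not caused by the disposition — and it independently drives the outcome. That makes it a confounder, so the causal comparison is within offence seriousness levels.
Within each level — minor offence: 7.1% vs 18.6%; serious offence: 54.7% vs 65.7% — the restorative-justice track is lower every time.

stratified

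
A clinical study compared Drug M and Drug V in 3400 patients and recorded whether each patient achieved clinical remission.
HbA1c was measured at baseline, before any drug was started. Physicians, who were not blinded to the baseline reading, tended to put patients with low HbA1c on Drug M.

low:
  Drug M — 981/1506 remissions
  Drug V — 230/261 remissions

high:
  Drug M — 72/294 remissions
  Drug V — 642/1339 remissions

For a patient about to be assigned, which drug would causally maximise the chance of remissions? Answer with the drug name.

HbA1c differs across drugs for reasons unrelated to any effect of the drug itself, and it separately predicts the outcome — a classic confounder. We must compare within HbA1c levels.
Within each level — low: 65.1% vs 88.1%; high: 24.5% vs 47.9% — Drug V is higher every time.

Drug V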